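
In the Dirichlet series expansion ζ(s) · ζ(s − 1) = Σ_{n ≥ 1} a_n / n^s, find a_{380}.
σ(380) = 840

In the product (Σ m^0/m^s)(Σ k / k^s) = Σ (Σ_{d | n} d) / n^s, the coefficient of 1/n^s is σ(n) = Σ_{d | n} d. For n = 380, divisors are [1, 2, 4, 5, 10, 19, 20, 38, 76, 95, 190, 380]; summing: σ(380) = 840.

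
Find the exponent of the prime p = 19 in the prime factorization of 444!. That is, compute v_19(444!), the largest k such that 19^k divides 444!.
v_19(444!) = 24

Legendre's formula: v_p(n!) = Σ_{k ≥ 1} ⌊n / p^k⌋. For p = 19, n = 444, the terms are:
  ⌊444/19^1⌋ = ⌊444/19⌋ = 23
  ⌊444/19^2⌋ = ⌊444/361⌋ = 1
(the next term ⌊444/19^3⌋ = 0, terminating the sum). Summing: v_19(444!) = 23 + 1 = 24.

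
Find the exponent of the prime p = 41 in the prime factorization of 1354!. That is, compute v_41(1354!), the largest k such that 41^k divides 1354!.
v_41(1354!) = 33

Legendre's formula: v_p(n!) = Σ_{k ≥ 1} ⌊n / p^k⌋. For p = 41, n = 1354, the terms are:
  ⌊1354/41^1⌋ = ⌊1354/41⌋ = 33
(the next term ⌊1354/41^2⌋ = 0, terminating the sum). Summing: v_41(1354!) = 33 = 33.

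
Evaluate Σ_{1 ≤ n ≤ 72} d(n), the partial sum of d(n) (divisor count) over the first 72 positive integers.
Σ_{n ≤ 72} d(n) = 326

Compute d(n) for each 1 ≤ n ≤ 72: d(1) = 1, d(2) = 2, d(3) = 2, d(4) = 3, d(5) = 2, d(6) = 4, d(7) = 2, d(8) = 4, d(9) = 3, d(10) = 4, d(11) = 2, d(12) = 6, d(13) = 2, d(14) = 4, d(15) = 4, d(16) = 5, d(17) = 2, d(18) = 6, d(19) = 2, d(20) = 6, d(21) = 4, d(22) = 4, d(23) = 2, d(24) = 8, d(25) = 3, d(26) = 4, d(27) = 4, d(28) = 6, d(29) = 2, d(30) = 8, d(31) = 2, d(32) = 6, d(33) = 4, d(34) = 4, d(35) = 4, d(36) = 9, d(37) = 2, d(38) = 4, d(39) = 4, d(40) = 8, d(41) = 2, d(42) = 8, d(43) = 2, d(44) = 6, d(45) = 6, d(46) = 4, d(47) = 2, d(48) = 10, d(49) = 3, d(50) = 6, d(51) = 4, d(52) = 6, d(53) = 2, d(54) = 8, d(55) = 4, d(56) = 8, d(57) = 4, d(58) = 4, d(59) = 2, d(60) = 12, d(61) = 2, d(62) = 4, d(63) = 6, d(64) = 7, d(65) = 4, d(66) = 8, d(67) = 2, d(68) = 6, d(69) = 4, d(70) = 8, d(71) = 2, d(72) = 12. Summing all 72 values: 326. (Dirichlet's divisor formula: Σ_{n ≤ x} d(n) = x ln(x) + (2γ − 1) x + O(√x). For x = 72, the asymptotic estimate is ≈ 319.04.)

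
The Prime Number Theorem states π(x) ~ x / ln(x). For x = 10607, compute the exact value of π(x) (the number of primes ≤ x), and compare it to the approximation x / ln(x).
π(10607) = 1294;  x/ln(x) ≈ 1144.32;  relative error ≈ 11.57%.

Directly count primes up to 10607: π(10607) = 1294. The PNT approximation gives 10607/ln(10607) ≈ 10607/9.26927 ≈ 1144.32. Relative error (π(x) − x/ln(x)) / π(x) ≈ 11.57%; the approximation is known to undercount slightly (Li(x) is a better estimate).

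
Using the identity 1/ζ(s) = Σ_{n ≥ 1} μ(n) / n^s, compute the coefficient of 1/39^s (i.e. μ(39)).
μ(39) = 1

Factor n = 39 = 3 · 13. μ(n) = 0 if any exponent ≥ 2 (not squarefree); otherwise μ(n) = (−1)^{ω(n)} where ω(n) is the number of distinct prime factors. Applying: μ(39) = 1.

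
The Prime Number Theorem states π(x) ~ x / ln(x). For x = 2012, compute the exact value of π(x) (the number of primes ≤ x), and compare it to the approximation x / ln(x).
π(2012) = 305;  x/ln(x) ≈ 264.50;  relative error ≈ 13.28%.

Directly count primes up to 2012: π(2012) = 305. The PNT approximation gives 2012/ln(2012) ≈ 2012/7.60688 ≈ 264.50. Relative error (π(x) − x/ln(x)) / π(x) ≈ 13.28%; the approximation is known to undercount slightly (Li(x) is a better estimate).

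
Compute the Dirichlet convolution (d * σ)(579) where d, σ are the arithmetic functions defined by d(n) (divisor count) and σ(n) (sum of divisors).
(d * σ)(579) = 1176

Divisors of 579: [1, 3, 193, 579]. For each d | 579:
  d = 1: d(1) · σ(579/1) = 1 · 776 = 776
  d = 3: d(3) · σ(579/3) = 2 · 194 = 388
  d = 193: d(193) · σ(579/193) = 2 · 4 = 8
  d = 579: d(579) · σ(579/579) = 4 · 1 = 4
Summing: (d * σ)(579) = 776 + 388 + 8 + 4 = 1176.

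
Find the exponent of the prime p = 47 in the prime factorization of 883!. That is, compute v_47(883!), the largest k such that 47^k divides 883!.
v_47(883!) = 18

Legendre's formula: v_p(n!) = Σ_{k ≥ 1} ⌊n / p^k⌋. For p = 47, n = 883, the terms are:
  ⌊883/47^1⌋ = ⌊883/47⌋ = 18
(the next term ⌊883/47^2⌋ = 0, terminating the sum). Summing: v_47(883!) = 18 = 18.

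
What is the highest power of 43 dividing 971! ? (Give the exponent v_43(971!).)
v_43(971!) = 22

Legendre's formula: v_p(n!) = Σ_{k ≥ 1} ⌊n / p^k⌋. For p = 43, n = 971, the terms are:
  ⌊971/43^1⌋ = ⌊971/43⌋ = 22
(the next term ⌊971/43^2⌋ = 0, terminating the sum). Summing: v_43(971!) = 22 = 22.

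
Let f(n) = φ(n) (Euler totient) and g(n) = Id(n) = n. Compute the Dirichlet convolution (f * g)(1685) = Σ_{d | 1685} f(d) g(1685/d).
(φ * Id)(1685) = 6057

Divisors of 1685: [1, 5, 337, 1685]. For each d | 1685:
  d = 1: φ(1) · Id(1685/1) = 1 · 1685 = 1685
  d = 5: φ(5) · Id(1685/5) = 4 · 337 = 1348
  d = 337: φ(337) · Id(1685/337) = 336 · 5 = 1680
  d = 1685: φ(1685) · Id(1685/1685) = 1344 · 1 = 1344
Summing: (φ * Id)(1685) = 1685 + 1348 + 1680 + 1344 = 6057.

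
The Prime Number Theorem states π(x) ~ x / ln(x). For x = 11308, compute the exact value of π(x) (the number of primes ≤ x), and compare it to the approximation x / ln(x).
π(11308) = 1366;  x/ln(x) ≈ 1211.58;  relative error ≈ 11.30%.

Directly count primes up to 11308: π(11308) = 1366. The PNT approximation gives 11308/ln(11308) ≈ 11308/9.33327 ≈ 1211.58. Relative error (π(x) − x/ln(x)) / π(x) ≈ 11.30%; the approximation is known to undercount slightly (Li(x) is a better estimate).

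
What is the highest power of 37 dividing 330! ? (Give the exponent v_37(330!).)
v_37(330!) = 8

Legendre's formula: v_p(n!) = Σ_{k ≥ 1} ⌊n / p^k⌋. For p = 37, n = 330, the terms are:
  ⌊330/37^1⌋ = ⌊330/37⌋ = 8
(the next term ⌊330/37^2⌋ = 0, terminating the sum). Summing: v_37(330!) = 8 = 8.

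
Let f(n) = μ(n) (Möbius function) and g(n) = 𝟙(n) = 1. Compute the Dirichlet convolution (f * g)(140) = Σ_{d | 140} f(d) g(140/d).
(μ * 𝟙)(140) = 0

Divisors of 140: [1, 2, 4, 5, 7, 10, 14, 20, 28, 35, 70, 140]. For each d | 140:
  d = 1: μ(1) · 𝟙(140/1) = 1 · 1 = 1
  d = 2: μ(2) · 𝟙(140/2) = -1 · 1 = -1
  d = 4: μ(4) · 𝟙(140/4) = 0 · 1 = 0
  d = 5: μ(5) · 𝟙(140/5) = -1 · 1 = -1
  d = 7: μ(7) · 𝟙(140/7) = -1 · 1 = -1
  d = 10: μ(10) · 𝟙(140/10) = 1 · 1 = 1
  d = 14: μ(14) · 𝟙(140/14) = 1 · 1 = 1
  d = 20: μ(20) · 𝟙(140/20) = 0 · 1 = 0
  d = 28: μ(28) · 𝟙(140/28) = 0 · 1 = 0
  d = 35: μ(35) · 𝟙(140/35) = 1 · 1 = 1
  d = 70: μ(70) · 𝟙(140/70) = -1 · 1 = -1
  d = 140: μ(140) · 𝟙(140/140) = 0 · 1 = 0
Summing: (μ * 𝟙)(140) = 1 + -1 + 0 + -1 + -1 + 1 + 1 + 0 + 0 + 1 + -1 + 0 = 0.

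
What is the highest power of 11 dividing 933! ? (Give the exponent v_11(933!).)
v_11(933!) = 91

Legendre's formula: v_p(n!) = Σ_{k ≥ 1} ⌊n / p^k⌋. For p = 11, n = 933, the terms are:
  ⌊933/11^1⌋ = ⌊933/11⌋ = 84
  ⌊933/11^2⌋ = ⌊933/121⌋ = 7
(the next term ⌊933/11^3⌋ = 0, terminating the sum). Summing: v_11(933!) = 84 + 7 = 91.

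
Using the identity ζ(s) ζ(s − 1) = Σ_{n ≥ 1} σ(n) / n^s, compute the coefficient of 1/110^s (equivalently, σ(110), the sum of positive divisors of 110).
σ(110) = 216

In the product (Σ m^0/m^s)(Σ k / k^s) = Σ (Σ_{d | n} d) / n^s, the coefficient of 1/n^s is σ(n) = Σ_{d | n} d. For n = 110, divisors are [1, 2, 5, 10, 11, 22, 55, 110]; summing: σ(110) = 216.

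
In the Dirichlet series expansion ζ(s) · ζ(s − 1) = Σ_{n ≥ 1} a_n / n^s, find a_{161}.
σ(161) = 192

In the product (Σ m^0/m^s)(Σ k / k^s) = Σ (Σ_{d | n} d) / n^s, the coefficient of 1/n^s is σ(n) = Σ_{d | n} d. For n = 161, divisors are [1, 7, 23, 161]; summing: σ(161) = 192.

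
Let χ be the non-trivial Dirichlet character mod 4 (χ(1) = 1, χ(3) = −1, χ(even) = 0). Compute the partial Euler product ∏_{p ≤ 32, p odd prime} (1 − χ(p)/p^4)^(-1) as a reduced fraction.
∏ = 1870816715381797956556539609218365/1891731462842378884815364370202624

The odd primes p ≤ 32 are [3, 5, 7, 11, 13, 17, 19, 23, 29, 31]. For each, χ(p) = 1 if p ≡ 1 mod 4, χ(p) = −1 if p ≡ 3 mod 4. Taking (1 − χ(p)/p^4)^(-1) = p^4/(p^4 − χ(p)): (1 − (-1)/3^4)^(-1) · (1 − (1)/5^4)^(-1) · (1 − (-1)/7^4)^(-1) · (1 − (-1)/11^4)^(-1) · (1 − (1)/13^4)^(-1) · (1 − (1)/17^4)^(-1) · (1 − (-1)/19^4)^(-1) · (1 − (-1)/23^4)^(-1) · (1 − (1)/29^4)^(-1) · (1 − (-1)/31^4)^(-1) = 1870816715381797956556539609218365/1891731462842378884815364370202624.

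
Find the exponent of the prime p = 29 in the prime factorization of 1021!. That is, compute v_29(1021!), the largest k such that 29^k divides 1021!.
v_29(1021!) = 36

Legendre's formula: v_p(n!) = Σ_{k ≥ 1} ⌊n / p^k⌋. For p = 29, n = 1021, the terms are:
  ⌊1021/29^1⌋ = ⌊1021/29⌋ = 35
  ⌊1021/29^2⌋ = ⌊1021/841⌋ = 1
(the next term ⌊1021/29^3⌋ = 0, terminating the sum). Summing: v_29(1021!) = 35 + 1 = 36.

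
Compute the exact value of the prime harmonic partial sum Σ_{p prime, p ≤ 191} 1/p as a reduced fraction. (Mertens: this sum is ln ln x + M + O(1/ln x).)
Σ 1/p = 1993491118321872720749042237885450777194444627325999952379378899379116158063/1030893141925860008499560888835674370998623848299590975192766715520279329390

π(191) = 43, so the primes ≤ 191 are [2, 3, 5, 7, 11, 13, 17, 19, 23, 29, 31, 37, 41, 43, 47, 53, 59, 61, 67, 71, 73, 79, 83, 89, 97, 101, 103, 107, 109, 113, 127, 131, 137, 139, 149, 151, 157, 163, 167, 173, 179, 181, 191]. Summing 1/p over these primes: 1993491118321872720749042237885450777194444627325999952379378899379116158063/1030893141925860008499560888835674370998623848299590975192766715520279329390 ≈ 1.9338. Mertens estimate ln ln(191) + 0.2615 ≈ 1.9202.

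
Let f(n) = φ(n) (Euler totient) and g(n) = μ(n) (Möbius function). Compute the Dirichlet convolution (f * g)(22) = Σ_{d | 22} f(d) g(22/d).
(φ * μ)(22) = 0

Divisors of 22: [1, 2, 11, 22]. For each d | 22:
  d = 1: φ(1) · μ(22/1) = 1 · 1 = 1
  d = 2: φ(2) · μ(22/2) = 1 · -1 = -1
  d = 11: φ(11) · μ(22/11) = 10 · -1 = -10
  d = 22: φ(22) · μ(22/22) = 10 · 1 = 10
Summing: (φ * μ)(22) = 1 + -1 + -10 + 10 = 0.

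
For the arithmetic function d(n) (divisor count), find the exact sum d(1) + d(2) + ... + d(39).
Σ_{n ≤ 39} d(n) = 150

Compute d(n) for each 1 ≤ n ≤ 39: d(1) = 1, d(2) = 2, d(3) = 2, d(4) = 3, d(5) = 2, d(6) = 4, d(7) = 2, d(8) = 4, d(9) = 3, d(10) = 4, d(11) = 2, d(12) = 6, d(13) = 2, d(14) = 4, d(15) = 4, d(16) = 5, d(17) = 2, d(18) = 6, d(19) = 2, d(20) = 6, d(21) = 4, d(22) = 4, d(23) = 2, d(24) = 8, d(25) = 3, d(26) = 4, d(27) = 4, d(28) = 6, d(29) = 2, d(30) = 8, d(31) = 2, d(32) = 6, d(33) = 4, d(34) = 4, d(35) = 4, d(36) = 9, d(37) = 2, d(38) = 4, d(39) = 4. Summing all 39 values: 150. (Dirichlet's divisor formula: Σ_{n ≤ x} d(n) = x ln(x) + (2γ − 1) x + O(√x). For x = 39, the asymptotic estimate is ≈ 148.90.)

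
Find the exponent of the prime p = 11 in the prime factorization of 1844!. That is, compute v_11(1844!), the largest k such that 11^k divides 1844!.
v_11(1844!) = 183

Legendre's formula: v_p(n!) = Σ_{k ≥ 1} ⌊n / p^k⌋. For p = 11, n = 1844, the terms are:
  ⌊1844/11^1⌋ = ⌊1844/11⌋ = 167
  ⌊1844/11^2⌋ = ⌊1844/121⌋ = 15
  ⌊1844/11^3⌋ = ⌊1844/1331⌋ = 1
(the next term ⌊1844/11^4⌋ = 0, terminating the sum). Summing: v_11(1844!) = 167 + 15 + 1 = 183.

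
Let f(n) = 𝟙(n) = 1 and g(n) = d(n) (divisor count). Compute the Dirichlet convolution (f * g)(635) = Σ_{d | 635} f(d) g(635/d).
(𝟙 * d)(635) = 9

Divisors of 635: [1, 5, 127, 635]. For each d | 635:
  d = 1: 𝟙(1) · d(635/1) = 1 · 4 = 4
  d = 5: 𝟙(5) · d(635/5) = 1 · 2 = 2
  d = 127: 𝟙(127) · d(635/127) = 1 · 2 = 2
  d = 635: 𝟙(635) · d(635/635) = 1 · 1 = 1
Summing: (𝟙 * d)(635) = 4 + 2 + 2 + 1 = 9.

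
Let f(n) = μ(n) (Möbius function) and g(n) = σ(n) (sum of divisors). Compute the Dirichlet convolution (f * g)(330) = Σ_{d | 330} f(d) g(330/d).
(μ * σ)(330) = 330

Divisors of 330: [1, 2, 3, 5, 6, 10, 11, 15, 22, 30, 33, 55, 66, 110, 165, 330]. For each d | 330:
  d = 1: μ(1) · σ(330/1) = 1 · 864 = 864
  d = 2: μ(2) · σ(330/2) = -1 · 288 = -288
  d = 3: μ(3) · σ(330/3) = -1 · 216 = -216
  d = 5: μ(5) · σ(330/5) = -1 · 144 = -144
  d = 6: μ(6) · σ(330/6) = 1 · 72 = 72
  d = 10: μ(10) · σ(330/10) = 1 · 48 = 48
  d = 11: μ(11) · σ(330/11) = -1 · 72 = -72
  d = 15: μ(15) · σ(330/15) = 1 · 36 = 36
  d = 22: μ(22) · σ(330/22) = 1 · 24 = 24
  d = 30: μ(30) · σ(330/30) = -1 · 12 = -12
  d = 33: μ(33) · σ(330/33) = 1 · 18 = 18
  d = 55: μ(55) · σ(330/55) = 1 · 12 = 12
  d = 66: μ(66) · σ(330/66) = -1 · 6 = -6
  d = 110: μ(110) · σ(330/110) = -1 · 4 = -4
  d = 165: μ(165) · σ(330/165) = -1 · 3 = -3
  d = 330: μ(330) · σ(330/330) = 1 · 1 = 1
Summing: (μ * σ)(330) = 864 + -288 + -216 + -144 + 72 + 48 + -72 + 36 + 24 + -12 + 18 + 12 + -6 + -4 + -3 + 1 = 330.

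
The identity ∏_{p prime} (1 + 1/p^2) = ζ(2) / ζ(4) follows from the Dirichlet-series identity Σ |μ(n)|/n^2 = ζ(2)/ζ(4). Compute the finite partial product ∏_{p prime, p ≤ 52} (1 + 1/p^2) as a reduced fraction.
∏ = 101793085732936000000000/67237345888235944242129

The primes p ≤ 52 are [2, 3, 5, 7, 11, 13, 17, 19, 23, 29, 31, 37, 41, 43, 47]. For each, (1 + 1/p^2) = (p^2 + 1)/p^2. Multiplying these fractions over p ∈ [2, 3, 5, 7, 11, 13, 17, 19, 23, 29, 31, 37, 41, 43, 47] gives 101793085732936000000000/67237345888235944242129. (In the limit P → ∞ this tends to ζ(2)/ζ(4).)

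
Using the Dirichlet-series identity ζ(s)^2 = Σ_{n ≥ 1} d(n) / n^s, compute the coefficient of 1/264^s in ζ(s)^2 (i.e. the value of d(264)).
d(264) = 16

ζ(s)^2 = (Σ 1/m^s)(Σ 1/k^s). The coefficient of 1/n^s in the product is the number of ordered pairs (m, k) with mk = n, which equals d(n). For n = 264, divisors are [1, 2, 3, 4, 6, 8, 11, 12, 22, 24, 33, 44, 66, 88, 132, 264], so d(264) = 16.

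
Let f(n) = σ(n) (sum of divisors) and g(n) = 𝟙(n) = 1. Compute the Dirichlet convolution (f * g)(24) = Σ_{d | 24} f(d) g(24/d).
(σ * 𝟙)(24) = 130

Divisors of 24: [1, 2, 3, 4, 6, 8, 12, 24]. For each d | 24:
  d = 1: σ(1) · 𝟙(24/1) = 1 · 1 = 1
  d = 2: σ(2) · 𝟙(24/2) = 3 · 1 = 3
  d = 3: σ(3) · 𝟙(24/3) = 4 · 1 = 4
  d = 4: σ(4) · 𝟙(24/4) = 7 · 1 = 7
  d = 6: σ(6) · 𝟙(24/6) = 12 · 1 = 12
  d = 8: σ(8) · 𝟙(24/8) = 15 · 1 = 15
  d = 12: σ(12) · 𝟙(24/12) = 28 · 1 = 28
  d = 24: σ(24) · 𝟙(24/24) = 60 · 1 = 60
Summing: (σ * 𝟙)(24) = 1 + 3 + 4 + 7 + 12 + 15 + 28 + 60 = 130.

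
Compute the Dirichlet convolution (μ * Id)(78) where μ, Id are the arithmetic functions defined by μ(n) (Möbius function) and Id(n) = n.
(μ * Id)(78) = 24

Divisors of 78: [1, 2, 3, 6, 13, 26, 39, 78]. For each d | 78:
  d = 1: μ(1) · Id(78/1) = 1 · 78 = 78
  d = 2: μ(2) · Id(78/2) = -1 · 39 = -39
  d = 3: μ(3) · Id(78/3) = -1 · 26 = -26
  d = 6: μ(6) · Id(78/6) = 1 · 13 = 13
  d = 13: μ(13) · Id(78/13) = -1 · 6 = -6
  d = 26: μ(26) · Id(78/26) = 1 · 3 = 3
  d = 39: μ(39) · Id(78/39) = 1 · 2 = 2
  d = 78: μ(78) · Id(78/78) = -1 · 1 = -1
Summing: (μ * Id)(78) = 78 + -39 + -26 + 13 + -6 + 3 + 2 + -1 = 24.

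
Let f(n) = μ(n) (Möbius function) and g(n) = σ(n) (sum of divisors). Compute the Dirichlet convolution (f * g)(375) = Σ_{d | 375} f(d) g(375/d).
(μ * σ)(375) = 375

Divisors of 375: [1, 3, 5, 15, 25, 75, 125, 375]. For each d | 375:
  d = 1: μ(1) · σ(375/1) = 1 · 624 = 624
  d = 3: μ(3) · σ(375/3) = -1 · 156 = -156
  d = 5: μ(5) · σ(375/5) = -1 · 124 = -124
  d = 15: μ(15) · σ(375/15) = 1 · 31 = 31
  d = 25: μ(25) · σ(375/25) = 0 · 24 = 0
  d = 75: μ(75) · σ(375/75) = 0 · 6 = 0
  d = 125: μ(125) · σ(375/125) = 0 · 4 = 0
  d = 375: μ(375) · σ(375/375) = 0 · 1 = 0
Summing: (μ * σ)(375) = 624 + -156 + -124 + 31 + 0 + 0 + 0 + 0 = 375.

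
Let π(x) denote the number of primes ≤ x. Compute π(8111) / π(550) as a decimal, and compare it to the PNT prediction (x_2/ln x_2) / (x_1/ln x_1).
π(8111)/π(550) = 1020/101 ≈ 10.0990;  PNT prediction ≈ 10.3382.

π(550) = 101 and π(8111) = 1020, so π(8111)/π(550) ≈ 10.0990. The PNT-predicted ratio is (8111/ln(8111)) / (550/ln(550)) ≈ 10.3382. The two agree to within a few percent, as expected.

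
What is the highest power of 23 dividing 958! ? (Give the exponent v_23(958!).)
v_23(958!) = 42

Legendre's formula: v_p(n!) = Σ_{k ≥ 1} ⌊n / p^k⌋. For p = 23, n = 958, the terms are:
  ⌊958/23^1⌋ = ⌊958/23⌋ = 41
  ⌊958/23^2⌋ = ⌊958/529⌋ = 1
(the next term ⌊958/23^3⌋ = 0, terminating the sum). Summing: v_23(958!) = 41 + 1 = 42.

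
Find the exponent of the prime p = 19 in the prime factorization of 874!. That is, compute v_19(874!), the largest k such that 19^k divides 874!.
v_19(874!) = 48

Legendre's formula: v_p(n!) = Σ_{k ≥ 1} ⌊n / p^k⌋. For p = 19, n = 874, the terms are:
  ⌊874/19^1⌋ = ⌊874/19⌋ = 46
  ⌊874/19^2⌋ = ⌊874/361⌋ = 2
(the next term ⌊874/19^3⌋ = 0, terminating the sum). Summing: v_19(874!) = 46 + 2 = 48.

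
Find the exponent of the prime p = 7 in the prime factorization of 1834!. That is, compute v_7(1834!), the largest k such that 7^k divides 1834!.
v_7(1834!) = 304

Legendre's formula: v_p(n!) = Σ_{k ≥ 1} ⌊n / p^k⌋. For p = 7, n = 1834, the terms are:
  ⌊1834/7^1⌋ = ⌊1834/7⌋ = 262
  ⌊1834/7^2⌋ = ⌊1834/49⌋ = 37
  ⌊1834/7^3⌋ = ⌊1834/343⌋ = 5
(the next term ⌊1834/7^4⌋ = 0, terminating the sum). Summing: v_7(1834!) = 262 + 37 + 5 = 304.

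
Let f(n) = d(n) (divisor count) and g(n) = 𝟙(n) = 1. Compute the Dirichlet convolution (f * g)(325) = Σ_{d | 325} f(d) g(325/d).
(d * 𝟙)(325) = 18

Divisors of 325: [1, 5, 13, 25, 65, 325]. For each d | 325:
  d = 1: d(1) · 𝟙(325/1) = 1 · 1 = 1
  d = 5: d(5) · 𝟙(325/5) = 2 · 1 = 2
  d = 13: d(13) · 𝟙(325/13) = 2 · 1 = 2
  d = 25: d(25) · 𝟙(325/25) = 3 · 1 = 3
  d = 65: d(65) · 𝟙(325/65) = 4 · 1 = 4
  d = 325: d(325) · 𝟙(325/325) = 6 · 1 = 6
Summing: (d * 𝟙)(325) = 1 + 2 + 2 + 3 + 4 + 6 = 18.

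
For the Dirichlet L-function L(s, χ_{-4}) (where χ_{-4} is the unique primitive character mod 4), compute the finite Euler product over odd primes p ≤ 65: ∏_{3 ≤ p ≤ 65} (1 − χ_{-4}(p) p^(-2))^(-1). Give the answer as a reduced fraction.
∏ = 41649646786025278187758845901/45453901250007819878400000000

The odd primes p ≤ 65 are [3, 5, 7, 11, 13, 17, 19, 23, 29, 31, 37, 41, 43, 47, 53, 59, 61]. For each, χ(p) = 1 if p ≡ 1 mod 4, χ(p) = −1 if p ≡ 3 mod 4. Taking (1 − χ(p)/p^2)^(-1) = p^2/(p^2 − χ(p)): (1 − (-1)/3^2)^(-1) · (1 − (1)/5^2)^(-1) · (1 − (-1)/7^2)^(-1) · (1 − (-1)/11^2)^(-1) · (1 − (1)/13^2)^(-1) · (1 − (1)/17^2)^(-1) · (1 − (-1)/19^2)^(-1) · (1 − (-1)/23^2)^(-1) · (1 − (1)/29^2)^(-1) · (1 − (-1)/31^2)^(-1) · (1 − (1)/37^2)^(-1) · (1 − (1)/41^2)^(-1) · (1 − (-1)/43^2)^(-1) · (1 − (-1)/47^2)^(-1) · (1 − (1)/53^2)^(-1) · (1 − (-1)/59^2)^(-1) · (1 − (1)/61^2)^(-1) = 41649646786025278187758845901/45453901250007819878400000000.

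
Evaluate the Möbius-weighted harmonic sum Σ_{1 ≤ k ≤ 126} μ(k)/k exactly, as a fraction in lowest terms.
Σ μ(k)/k = 23090940688334333795050585396213953208427071/3161005464041760778814520629154366249327468699

Values of μ(k) for 1 ≤ k ≤ 126: μ(1) = 1, μ(2) = -1, μ(3) = -1, μ(5) = -1, μ(6) = 1, μ(7) = -1, μ(10) = 1, μ(11) = -1, μ(13) = -1, μ(14) = 1, μ(15) = 1, μ(17) = -1, μ(19) = -1, μ(21) = 1, μ(22) = 1, μ(23) = -1, μ(26) = 1, μ(29) = -1, μ(30) = -1, μ(31) = -1, μ(33) = 1, μ(34) = 1, μ(35) = 1, μ(37) = -1, μ(38) = 1, μ(39) = 1, μ(41) = -1, μ(42) = -1, μ(43) = -1, μ(46) = 1, μ(47) = -1, μ(51) = 1, μ(53) = -1, μ(55) = 1, μ(57) = 1, μ(58) = 1, μ(59) = -1, μ(61) = -1, μ(62) = 1, μ(65) = 1, μ(66) = -1, μ(67) = -1, μ(69) = 1, μ(70) = -1, μ(71) = -1, μ(73) = -1, μ(74) = 1, μ(77) = 1, μ(78) = -1, μ(79) = -1, μ(82) = 1, μ(83) = -1, μ(85) = 1, μ(86) = 1, μ(87) = 1, μ(89) = -1, μ(91) = 1, μ(93) = 1, μ(94) = 1, μ(95) = 1, μ(97) = -1, μ(101) = -1, μ(102) = -1, μ(103) = -1, μ(105) = -1, μ(106) = 1, μ(107) = -1, μ(109) = -1, μ(110) = -1, μ(111) = 1, μ(113) = -1, μ(114) = -1, μ(115) = 1, μ(118) = 1, μ(119) = 1, μ(122) = 1, μ(123) = 1, with μ = 0 on non-squarefree integers. Summing μ(k)/k for k where μ(k) ≠ 0 gives 23090940688334333795050585396213953208427071/3161005464041760778814520629154366249327468699 ≈ 0.0073. (PNT ⟺ this sum → 0 as n → ∞.)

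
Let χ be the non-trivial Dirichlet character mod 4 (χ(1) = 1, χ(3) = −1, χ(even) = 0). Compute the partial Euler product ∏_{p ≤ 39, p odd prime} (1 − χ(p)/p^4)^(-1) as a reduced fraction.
∏ = 36907491853859640421662745584761054387/37320078298954450639637508295357366272

The odd primes p ≤ 39 are [3, 5, 7, 11, 13, 17, 19, 23, 29, 31, 37]. For each, χ(p) = 1 if p ≡ 1 mod 4, χ(p) = −1 if p ≡ 3 mod 4. Taking (1 − χ(p)/p^4)^(-1) = p^4/(p^4 − χ(p)): (1 − (-1)/3^4)^(-1) · (1 − (1)/5^4)^(-1) · (1 − (-1)/7^4)^(-1) · (1 − (-1)/11^4)^(-1) · (1 − (1)/13^4)^(-1) · (1 − (1)/17^4)^(-1) · (1 − (-1)/19^4)^(-1) · (1 − (-1)/23^4)^(-1) · (1 − (1)/29^4)^(-1) · (1 − (-1)/31^4)^(-1) · (1 − (1)/37^4)^(-1) = 36907491853859640421662745584761054387/37320078298954450639637508295357366272.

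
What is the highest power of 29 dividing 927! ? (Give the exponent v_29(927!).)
v_29(927!) = 32

Legendre's formula: v_p(n!) = Σ_{k ≥ 1} ⌊n / p^k⌋. For p = 29, n = 927, the terms are:
  ⌊927/29^1⌋ = ⌊927/29⌋ = 31
  ⌊927/29^2⌋ = ⌊927/841⌋ = 1
(the next term ⌊927/29^3⌋ = 0, terminating the sum). Summing: v_29(927!) = 31 + 1 = 32.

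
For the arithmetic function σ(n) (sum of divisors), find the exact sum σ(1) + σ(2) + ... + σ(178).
Σ_{n ≤ 178} σ(n) = 26094

Compute σ(n) for each 1 ≤ n ≤ 178: σ(1) = 1, σ(2) = 3, σ(3) = 4, σ(4) = 7, σ(5) = 6, σ(6) = 12, σ(7) = 8, σ(8) = 15, σ(9) = 13, σ(10) = 18, σ(11) = 12, σ(12) = 28, σ(13) = 14, σ(14) = 24, σ(15) = 24, σ(16) = 31, σ(17) = 18, σ(18) = 39, σ(19) = 20, σ(20) = 42, σ(21) = 32, σ(22) = 36, σ(23) = 24, σ(24) = 60, σ(25) = 31, σ(26) = 42, σ(27) = 40, σ(28) = 56, σ(29) = 30, σ(30) = 72, σ(31) = 32, σ(32) = 63, σ(33) = 48, σ(34) = 54, σ(35) = 48, σ(36) = 91, σ(37) = 38, σ(38) = 60, σ(39) = 56, σ(40) = 90, σ(41) = 42, σ(42) = 96, σ(43) = 44, σ(44) = 84, σ(45) = 78, σ(46) = 72, σ(47) = 48, σ(48) = 124, σ(49) = 57, σ(50) = 93, σ(51) = 72, σ(52) = 98, σ(53) = 54, σ(54) = 120, σ(55) = 72, σ(56) = 120, σ(57) = 80, σ(58) = 90, σ(59) = 60, σ(60) = 168, σ(61) = 62, σ(62) = 96, σ(63) = 104, σ(64) = 127, σ(65) = 84, σ(66) = 144, σ(67) = 68, σ(68) = 126, σ(69) = 96, σ(70) = 144, σ(71) = 72, σ(72) = 195, σ(73) = 74, σ(74) = 114, σ(75) = 124, σ(76) = 140, σ(77) = 96, σ(78) = 168, σ(79) = 80, σ(80) = 186, σ(81) = 121, σ(82) = 126, σ(83) = 84, σ(84) = 224, σ(85) = 108, σ(86) = 132, σ(87) = 120, σ(88) = 180, σ(89) = 90, σ(90) = 234, σ(91) = 112, σ(92) = 168, σ(93) = 128, σ(94) = 144, σ(95) = 120, σ(96) = 252, σ(97) = 98, σ(98) = 171, σ(99) = 156, σ(100) = 217, σ(101) = 102, σ(102) = 216, σ(103) = 104, σ(104) = 210, σ(105) = 192, σ(106) = 162, σ(107) = 108, σ(108) = 280, σ(109) = 110, σ(110) = 216, σ(111) = 152, σ(112) = 248, σ(113) = 114, σ(114) = 240, σ(115) = 144, σ(116) = 210, σ(117) = 182, σ(118) = 180, σ(119) = 144, σ(120) = 360, σ(121) = 133, σ(122) = 186, σ(123) = 168, σ(124) = 224, σ(125) = 156, σ(126) = 312, σ(127) = 128, σ(128) = 255, σ(129) = 176, σ(130) = 252, σ(131) = 132, σ(132) = 336, σ(133) = 160, σ(134) = 204, σ(135) = 240, σ(136) = 270, σ(137) = 138, σ(138) = 288, σ(139) = 140, σ(140) = 336, σ(141) = 192, σ(142) = 216, σ(143) = 168, σ(144) = 403, σ(145) = 180, σ(146) = 222, σ(147) = 228, σ(148) = 266, σ(149) = 150, σ(150) = 372, σ(151) = 152, σ(152) = 300, σ(153) = 234, σ(154) = 288, σ(155) = 192, σ(156) = 392, σ(157) = 158, σ(158) = 240, σ(159) = 216, σ(160) = 378, σ(161) = 192, σ(162) = 363, σ(163) = 164, σ(164) = 294, σ(165) = 288, σ(166) = 252, σ(167) = 168, σ(168) = 480, σ(169) = 183, σ(170) = 324, σ(171) = 260, σ(172) = 308, σ(173) = 174, σ(174) = 360, σ(175) = 248, σ(176) = 372, σ(177) = 240, σ(178) = 270. Summing all 178 values: 26094. (Average order: Σ_{n ≤ x} σ(n) ~ (π²/12) x². For x = 178, (π²/12)·178² ≈ 26059.05.)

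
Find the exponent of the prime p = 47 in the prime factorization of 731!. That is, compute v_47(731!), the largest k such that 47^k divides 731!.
v_47(731!) = 15

Legendre's formula: v_p(n!) = Σ_{k ≥ 1} ⌊n / p^k⌋. For p = 47, n = 731, the terms are:
  ⌊731/47^1⌋ = ⌊731/47⌋ = 15
(the next term ⌊731/47^2⌋ = 0, terminating the sum). Summing: v_47(731!) = 15 = 15.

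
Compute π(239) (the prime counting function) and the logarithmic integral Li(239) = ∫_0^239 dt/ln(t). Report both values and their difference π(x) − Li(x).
π(239) = 52;  Li(239) ≈ 57.43;  π(x) − Li(x) ≈ -5.43.

Direct count of primes ≤ 239 gives π(239) = 52. Numerical evaluation of the logarithmic integral gives Li(239) ≈ 57.43. The difference π(x) − Li(x) ≈ -5.43 is typically negative for small/moderate x (Li(x) overestimates), though Littlewood's theorem shows this sign changes infinitely often.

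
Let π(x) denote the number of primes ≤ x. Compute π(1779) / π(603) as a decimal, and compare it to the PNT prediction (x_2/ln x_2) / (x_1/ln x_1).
π(1779)/π(603) = 275/110 ≈ 2.5000;  PNT prediction ≈ 2.5237.

π(603) = 110 and π(1779) = 275, so π(1779)/π(603) ≈ 2.5000. The PNT-predicted ratio is (1779/ln(1779)) / (603/ln(603)) ≈ 2.5237. The two agree to within a few percent, as expected.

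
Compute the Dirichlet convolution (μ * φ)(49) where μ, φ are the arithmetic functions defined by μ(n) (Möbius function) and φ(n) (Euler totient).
(μ * φ)(49) = 36

Divisors of 49: [1, 7, 49]. For each d | 49:
  d = 1: μ(1) · φ(49/1) = 1 · 42 = 42
  d = 7: μ(7) · φ(49/7) = -1 · 6 = -6
  d = 49: μ(49) · φ(49/49) = 0 · 1 = 0
Summing: (μ * φ)(49) = 42 + -6 + 0 = 36.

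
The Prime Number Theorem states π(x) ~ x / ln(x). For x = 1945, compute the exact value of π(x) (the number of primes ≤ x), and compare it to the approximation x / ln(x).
π(1945) = 295;  x/ln(x) ≈ 256.83;  relative error ≈ 12.94%.

Directly count primes up to 1945: π(1945) = 295. The PNT approximation gives 1945/ln(1945) ≈ 1945/7.57302 ≈ 256.83. Relative error (π(x) − x/ln(x)) / π(x) ≈ 12.94%; the approximation is known to undercount slightly (Li(x) is a better estimate).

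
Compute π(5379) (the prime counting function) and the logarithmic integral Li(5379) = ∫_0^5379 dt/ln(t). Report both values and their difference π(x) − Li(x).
π(5379) = 708;  Li(5379) ≈ 728.59;  π(x) − Li(x) ≈ -20.59.

Direct count of primes ≤ 5379 gives π(5379) = 708. Numerical evaluation of the logarithmic integral gives Li(5379) ≈ 728.59. The difference π(x) − Li(x) ≈ -20.59 is typically negative for small/moderate x (Li(x) overestimates), though Littlewood's theorem shows this sign changes infinitely often.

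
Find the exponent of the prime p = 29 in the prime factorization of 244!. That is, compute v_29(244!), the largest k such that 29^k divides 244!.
v_29(244!) = 8

Legendre's formula: v_p(n!) = Σ_{k ≥ 1} ⌊n / p^k⌋. For p = 29, n = 244, the terms are:
  ⌊244/29^1⌋ = ⌊244/29⌋ = 8
(the next term ⌊244/29^2⌋ = 0, terminating the sum). Summing: v_29(244!) = 8 = 8.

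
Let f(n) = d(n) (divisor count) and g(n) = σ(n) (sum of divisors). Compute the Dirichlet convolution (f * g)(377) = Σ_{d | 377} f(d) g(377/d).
(d * σ)(377) = 512

Divisors of 377: [1, 13, 29, 377]. For each d | 377:
  d = 1: d(1) · σ(377/1) = 1 · 420 = 420
  d = 13: d(13) · σ(377/13) = 2 · 30 = 60
  d = 29: d(29) · σ(377/29) = 2 · 14 = 28
  d = 377: d(377) · σ(377/377) = 4 · 1 = 4
Summing: (d * σ)(377) = 420 + 60 + 28 + 4 = 512.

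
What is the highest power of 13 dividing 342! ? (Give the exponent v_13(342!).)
v_13(342!) = 28

Legendre's formula: v_p(n!) = Σ_{k ≥ 1} ⌊n / p^k⌋. For p = 13, n = 342, the terms are:
  ⌊342/13^1⌋ = ⌊342/13⌋ = 26
  ⌊342/13^2⌋ = ⌊342/169⌋ = 2
(the next term ⌊342/13^3⌋ = 0, terminating the sum). Summing: v_13(342!) = 26 + 2 = 28.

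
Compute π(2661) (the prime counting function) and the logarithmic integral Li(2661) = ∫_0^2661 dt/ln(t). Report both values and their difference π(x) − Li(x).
π(2661) = 385;  Li(2661) ≈ 400.10;  π(x) − Li(x) ≈ -15.10.

Direct count of primes ≤ 2661 gives π(2661) = 385. Numerical evaluation of the logarithmic integral gives Li(2661) ≈ 400.10. The difference π(x) − Li(x) ≈ -15.10 is typically negative for small/moderate x (Li(x) overestimates), though Littlewood's theorem shows this sign changes infinitely often.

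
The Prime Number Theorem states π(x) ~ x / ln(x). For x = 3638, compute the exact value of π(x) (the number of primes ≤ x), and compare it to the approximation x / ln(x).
π(3638) = 509;  x/ln(x) ≈ 443.70;  relative error ≈ 12.83%.

Directly count primes up to 3638: π(3638) = 509. The PNT approximation gives 3638/ln(3638) ≈ 3638/8.19919 ≈ 443.70. Relative error (π(x) − x/ln(x)) / π(x) ≈ 12.83%; the approximation is known to undercount slightly (Li(x) is a better estimate).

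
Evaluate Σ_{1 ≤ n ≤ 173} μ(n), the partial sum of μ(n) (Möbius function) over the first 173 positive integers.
Σ_{n ≤ 173} μ(n) = -3

Compute μ(n) for each 1 ≤ n ≤ 173: μ(1) = 1, μ(2) = -1, μ(3) = -1, μ(4) = 0, μ(5) = -1, μ(6) = 1, μ(7) = -1, μ(8) = 0, μ(9) = 0, μ(10) = 1, μ(11) = -1, μ(12) = 0, μ(13) = -1, μ(14) = 1, μ(15) = 1, μ(16) = 0, μ(17) = -1, μ(18) = 0, μ(19) = -1, μ(20) = 0, μ(21) = 1, μ(22) = 1, μ(23) = -1, μ(24) = 0, μ(25) = 0, μ(26) = 1, μ(27) = 0, μ(28) = 0, μ(29) = -1, μ(30) = -1, μ(31) = -1, μ(32) = 0, μ(33) = 1, μ(34) = 1, μ(35) = 1, μ(36) = 0, μ(37) = -1, μ(38) = 1, μ(39) = 1, μ(40) = 0, μ(41) = -1, μ(42) = -1, μ(43) = -1, μ(44) = 0, μ(45) = 0, μ(46) = 1, μ(47) = -1, μ(48) = 0, μ(49) = 0, μ(50) = 0, μ(51) = 1, μ(52) = 0, μ(53) = -1, μ(54) = 0, μ(55) = 1, μ(56) = 0, μ(57) = 1, μ(58) = 1, μ(59) = -1, μ(60) = 0, μ(61) = -1, μ(62) = 1, μ(63) = 0, μ(64) = 0, μ(65) = 1, μ(66) = -1, μ(67) = -1, μ(68) = 0, μ(69) = 1, μ(70) = -1, μ(71) = -1, μ(72) = 0, μ(73) = -1, μ(74) = 1, μ(75) = 0, μ(76) = 0, μ(77) = 1, μ(78) = -1, μ(79) = -1, μ(80) = 0, μ(81) = 0, μ(82) = 1, μ(83) = -1, μ(84) = 0, μ(85) = 1, μ(86) = 1, μ(87) = 1, μ(88) = 0, μ(89) = -1, μ(90) = 0, μ(91) = 1, μ(92) = 0, μ(93) = 1, μ(94) = 1, μ(95) = 1, μ(96) = 0, μ(97) = -1, μ(98) = 0, μ(99) = 0, μ(100) = 0, μ(101) = -1, μ(102) = -1, μ(103) = -1, μ(104) = 0, μ(105) = -1, μ(106) = 1, μ(107) = -1, μ(108) = 0, μ(109) = -1, μ(110) = -1, μ(111) = 1, μ(112) = 0, μ(113) = -1, μ(114) = -1, μ(115) = 1, μ(116) = 0, μ(117) = 0, μ(118) = 1, μ(119) = 1, μ(120) = 0, μ(121) = 0, μ(122) = 1, μ(123) = 1, μ(124) = 0, μ(125) = 0, μ(126) = 0, μ(127) = -1, μ(128) = 0, μ(129) = 1, μ(130) = -1, μ(131) = -1, μ(132) = 0, μ(133) = 1, μ(134) = 1, μ(135) = 0, μ(136) = 0, μ(137) = -1, μ(138) = -1, μ(139) = -1, μ(140) = 0, μ(141) = 1, μ(142) = 1, μ(143) = 1, μ(144) = 0, μ(145) = 1, μ(146) = 1, μ(147) = 0, μ(148) = 0, μ(149) = -1, μ(150) = 0, μ(151) = -1, μ(152) = 0, μ(153) = 0, μ(154) = -1, μ(155) = 1, μ(156) = 0, μ(157) = -1, μ(158) = 1, μ(159) = 1, μ(160) = 0, μ(161) = 1, μ(162) = 0, μ(163) = -1, μ(164) = 0, μ(165) = -1, μ(166) = 1, μ(167) = -1, μ(168) = 0, μ(169) = 0, μ(170) = -1, μ(171) = 0, μ(172) = 0, μ(173) = -1. Summing all 173 values: -3. (Mertens function M(x) = Σ_{n ≤ x} μ(n); on average M(x) should be small (PNT ⟺ M(x) = o(x)).)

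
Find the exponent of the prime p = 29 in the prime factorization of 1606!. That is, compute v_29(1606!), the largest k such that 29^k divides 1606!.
v_29(1606!) = 56

Legendre's formula: v_p(n!) = Σ_{k ≥ 1} ⌊n / p^k⌋. For p = 29, n = 1606, the terms are:
  ⌊1606/29^1⌋ = ⌊1606/29⌋ = 55
  ⌊1606/29^2⌋ = ⌊1606/841⌋ = 1
(the next term ⌊1606/29^3⌋ = 0, terminating the sum). Summing: v_29(1606!) = 55 + 1 = 56.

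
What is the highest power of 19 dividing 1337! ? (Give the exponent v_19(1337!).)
v_19(1337!) = 73

Legendre's formula: v_p(n!) = Σ_{k ≥ 1} ⌊n / p^k⌋. For p = 19, n = 1337, the terms are:
  ⌊1337/19^1⌋ = ⌊1337/19⌋ = 70
  ⌊1337/19^2⌋ = ⌊1337/361⌋ = 3
(the next term ⌊1337/19^3⌋ = 0, terminating the sum). Summing: v_19(1337!) = 70 + 3 = 73.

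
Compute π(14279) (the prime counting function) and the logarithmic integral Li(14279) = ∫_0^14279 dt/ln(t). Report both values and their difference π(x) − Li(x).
π(14279) = 1675;  Li(14279) ≈ 1701.45;  π(x) − Li(x) ≈ -26.45.

Direct count of primes ≤ 14279 gives π(14279) = 1675. Numerical evaluation of the logarithmic integral gives Li(14279) ≈ 1701.45. The difference π(x) − Li(x) ≈ -26.45 is typically negative for small/moderate x (Li(x) overestimates), though Littlewood's theorem shows this sign changes infinitely often.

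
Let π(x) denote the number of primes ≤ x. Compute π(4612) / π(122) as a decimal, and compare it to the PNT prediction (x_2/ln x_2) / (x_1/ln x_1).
π(4612)/π(122) = 623/30 ≈ 20.7667;  PNT prediction ≈ 21.5266.

π(122) = 30 and π(4612) = 623, so π(4612)/π(122) ≈ 20.7667. The PNT-predicted ratio is (4612/ln(4612)) / (122/ln(122)) ≈ 21.5266. The two agree to within a few percent, as expected.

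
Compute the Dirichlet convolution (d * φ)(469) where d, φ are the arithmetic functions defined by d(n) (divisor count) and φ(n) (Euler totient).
(d * φ)(469) = 544

Divisors of 469: [1, 7, 67, 469]. For each d | 469:
  d = 1: d(1) · φ(469/1) = 1 · 396 = 396
  d = 7: d(7) · φ(469/7) = 2 · 66 = 132
  d = 67: d(67) · φ(469/67) = 2 · 6 = 12
  d = 469: d(469) · φ(469/469) = 4 · 1 = 4
Summing: (d * φ)(469) = 396 + 132 + 12 + 4 = 544.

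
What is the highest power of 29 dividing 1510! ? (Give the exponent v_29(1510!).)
v_29(1510!) = 53

Legendre's formula: v_p(n!) = Σ_{k ≥ 1} ⌊n / p^k⌋. For p = 29, n = 1510, the terms are:
  ⌊1510/29^1⌋ = ⌊1510/29⌋ = 52
  ⌊1510/29^2⌋ = ⌊1510/841⌋ = 1
(the next term ⌊1510/29^3⌋ = 0, terminating the sum). Summing: v_29(1510!) = 52 + 1 = 53.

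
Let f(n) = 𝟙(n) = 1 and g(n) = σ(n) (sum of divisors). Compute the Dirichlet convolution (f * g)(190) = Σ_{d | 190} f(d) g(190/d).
(𝟙 * σ)(190) = 588

Divisors of 190: [1, 2, 5, 10, 19, 38, 95, 190]. For each d | 190:
  d = 1: 𝟙(1) · σ(190/1) = 1 · 360 = 360
  d = 2: 𝟙(2) · σ(190/2) = 1 · 120 = 120
  d = 5: 𝟙(5) · σ(190/5) = 1 · 60 = 60
  d = 10: 𝟙(10) · σ(190/10) = 1 · 20 = 20
  d = 19: 𝟙(19) · σ(190/19) = 1 · 18 = 18
  d = 38: 𝟙(38) · σ(190/38) = 1 · 6 = 6
  d = 95: 𝟙(95) · σ(190/95) = 1 · 3 = 3
  d = 190: 𝟙(190) · σ(190/190) = 1 · 1 = 1
Summing: (𝟙 * σ)(190) = 360 + 120 + 60 + 20 + 18 + 6 + 3 + 1 = 588.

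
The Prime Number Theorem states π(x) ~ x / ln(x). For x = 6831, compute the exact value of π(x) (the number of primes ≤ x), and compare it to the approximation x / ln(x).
π(6831) = 879;  x/ln(x) ≈ 773.68;  relative error ≈ 11.98%.

Directly count primes up to 6831: π(6831) = 879. The PNT approximation gives 6831/ln(6831) ≈ 6831/8.82923 ≈ 773.68. Relative error (π(x) − x/ln(x)) / π(x) ≈ 11.98%; the approximation is known to undercount slightly (Li(x) is a better estimate).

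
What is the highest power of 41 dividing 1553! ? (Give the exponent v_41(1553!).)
v_41(1553!) = 37

Legendre's formula: v_p(n!) = Σ_{k ≥ 1} ⌊n / p^k⌋. For p = 41, n = 1553, the terms are:
  ⌊1553/41^1⌋ = ⌊1553/41⌋ = 37
(the next term ⌊1553/41^2⌋ = 0, terminating the sum). Summing: v_41(1553!) = 37 = 37.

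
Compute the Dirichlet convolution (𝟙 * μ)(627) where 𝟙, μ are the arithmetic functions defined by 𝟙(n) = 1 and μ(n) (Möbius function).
(𝟙 * μ)(627) = 0

Divisors of 627: [1, 3, 11, 19, 33, 57, 209, 627]. For each d | 627:
  d = 1: 𝟙(1) · μ(627/1) = 1 · -1 = -1
  d = 3: 𝟙(3) · μ(627/3) = 1 · 1 = 1
  d = 11: 𝟙(11) · μ(627/11) = 1 · 1 = 1
  d = 19: 𝟙(19) · μ(627/19) = 1 · 1 = 1
  d = 33: 𝟙(33) · μ(627/33) = 1 · -1 = -1
  d = 57: 𝟙(57) · μ(627/57) = 1 · -1 = -1
  d = 209: 𝟙(209) · μ(627/209) = 1 · -1 = -1
  d = 627: 𝟙(627) · μ(627/627) = 1 · 1 = 1
Summing: (𝟙 * μ)(627) = -1 + 1 + 1 + 1 + -1 + -1 + -1 + 1 = 0.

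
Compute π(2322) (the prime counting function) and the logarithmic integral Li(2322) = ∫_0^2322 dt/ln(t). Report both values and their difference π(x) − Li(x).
π(2322) = 344;  Li(2322) ≈ 356.75;  π(x) − Li(x) ≈ -12.75.

Direct count of primes ≤ 2322 gives π(2322) = 344. Numerical evaluation of the logarithmic integral gives Li(2322) ≈ 356.75. The difference π(x) − Li(x) ≈ -12.75 is typically negative for small/moderate x (Li(x) overestimates), though Littlewood's theorem shows this sign changes infinitely often.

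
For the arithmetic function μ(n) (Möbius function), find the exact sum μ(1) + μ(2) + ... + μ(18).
Σ_{n ≤ 18} μ(n) = -2

Compute μ(n) for each 1 ≤ n ≤ 18: μ(1) = 1, μ(2) = -1, μ(3) = -1, μ(4) = 0, μ(5) = -1, μ(6) = 1, μ(7) = -1, μ(8) = 0, μ(9) = 0, μ(10) = 1, μ(11) = -1, μ(12) = 0, μ(13) = -1, μ(14) = 1, μ(15) = 1, μ(16) = 0, μ(17) = -1, μ(18) = 0. Summing all 18 values: -2. (Mertens function M(x) = Σ_{n ≤ x} μ(n); on average M(x) should be small (PNT ⟺ M(x) = o(x)).)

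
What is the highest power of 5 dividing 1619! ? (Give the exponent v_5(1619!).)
v_5(1619!) = 401

Legendre's formula: v_p(n!) = Σ_{k ≥ 1} ⌊n / p^k⌋. For p = 5, n = 1619, the terms are:
  ⌊1619/5^1⌋ = ⌊1619/5⌋ = 323
  ⌊1619/5^2⌋ = ⌊1619/25⌋ = 64
  ⌊1619/5^3⌋ = ⌊1619/125⌋ = 12
  ⌊1619/5^4⌋ = ⌊1619/625⌋ = 2
(the next term ⌊1619/5^5⌋ = 0, terminating the sum). Summing: v_5(1619!) = 323 + 64 + 12 + 2 = 401.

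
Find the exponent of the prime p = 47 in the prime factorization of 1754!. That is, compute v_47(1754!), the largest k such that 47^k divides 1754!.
v_47(1754!) = 37

Legendre's formula: v_p(n!) = Σ_{k ≥ 1} ⌊n / p^k⌋. For p = 47, n = 1754, the terms are:
  ⌊1754/47^1⌋ = ⌊1754/47⌋ = 37
(the next term ⌊1754/47^2⌋ = 0, terminating the sum). Summing: v_47(1754!) = 37 = 37.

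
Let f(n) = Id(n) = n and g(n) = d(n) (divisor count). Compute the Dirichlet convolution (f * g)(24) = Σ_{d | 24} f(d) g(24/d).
(Id * d)(24) = 130

Divisors of 24: [1, 2, 3, 4, 6, 8, 12, 24]. For each d | 24:
  d = 1: Id(1) · d(24/1) = 1 · 8 = 8
  d = 2: Id(2) · d(24/2) = 2 · 6 = 12
  d = 3: Id(3) · d(24/3) = 3 · 4 = 12
  d = 4: Id(4) · d(24/4) = 4 · 4 = 16
  d = 6: Id(6) · d(24/6) = 6 · 3 = 18
  d = 8: Id(8) · d(24/8) = 8 · 2 = 16
  d = 12: Id(12) · d(24/12) = 12 · 2 = 24
  d = 24: Id(24) · d(24/24) = 24 · 1 = 24
Summing: (Id * d)(24) = 8 + 12 + 12 + 16 + 18 + 16 + 24 + 24 = 130.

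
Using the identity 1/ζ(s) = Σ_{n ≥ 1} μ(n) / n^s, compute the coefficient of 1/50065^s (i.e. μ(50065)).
μ(50065) = 1

Factor n = 50065 = 5 · 17 · 19 · 31. μ(n) = 0 if any exponent ≥ 2 (not squarefree); otherwise μ(n) = (−1)^{ω(n)} where ω(n) is the number of distinct prime factors. Applying: μ(50065) = 1.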